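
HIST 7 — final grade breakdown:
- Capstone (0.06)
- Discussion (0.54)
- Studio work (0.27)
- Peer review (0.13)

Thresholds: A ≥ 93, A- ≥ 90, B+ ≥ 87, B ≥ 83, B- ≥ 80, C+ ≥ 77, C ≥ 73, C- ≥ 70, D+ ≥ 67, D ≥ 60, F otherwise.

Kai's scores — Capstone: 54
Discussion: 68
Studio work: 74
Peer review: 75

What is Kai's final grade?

Weighted total:
  Capstone 54 × 0.06 = 3.24
  Discussion 68 × 0.54 = 36.72
  Studio work 74 × 0.27 = 19.98
  Peer review 75 × 0.13 = 9.75
Sum = 69.69
69.69 is ≥ 67 and < 70 → D+

D+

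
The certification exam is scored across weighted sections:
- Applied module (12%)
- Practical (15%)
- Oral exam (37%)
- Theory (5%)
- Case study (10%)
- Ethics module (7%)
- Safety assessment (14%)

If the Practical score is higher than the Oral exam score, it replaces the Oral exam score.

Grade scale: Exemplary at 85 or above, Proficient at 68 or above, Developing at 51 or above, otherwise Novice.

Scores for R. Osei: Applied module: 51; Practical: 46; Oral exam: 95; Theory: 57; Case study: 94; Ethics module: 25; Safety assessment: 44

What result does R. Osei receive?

Proficient

Practical (46) ≤ Oral exam (95), so Oral exam stays at 95.
Weighted total:
  Applied module 51 × 0.12 = 6.12
  Practical 46 × 0.15 = 6.9
  Oral exam 95 × 0.37 = 35.15
  Theory 57 × 0.05 = 2.85
  Case study 94 × 0.1 = 9.4
  Ethics module 25 × 0.07 = 1.75
  Safety assessment 44 × 0.14 = 6.16
Sum = 68.33
68.33 is ≥ 68 and < 85 → Proficient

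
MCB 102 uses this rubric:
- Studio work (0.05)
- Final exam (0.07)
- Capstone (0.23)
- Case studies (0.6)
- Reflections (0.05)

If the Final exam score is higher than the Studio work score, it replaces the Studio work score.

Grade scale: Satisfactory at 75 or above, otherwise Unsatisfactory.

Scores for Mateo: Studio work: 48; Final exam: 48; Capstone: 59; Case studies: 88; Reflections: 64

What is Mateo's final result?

Satisfactory

Final exam (48) ≤ Studio work (48), so Studio work stays at 48.
Weighted total:
  Studio work 48 × 0.05 = 2.4
  Final exam 48 × 0.07 = 3.36
  Capstone 59 × 0.23 = 13.57
  Case studies 88 × 0.6 = 52.8
  Reflections 64 × 0.05 = 3.2
Sum = 75.33
75.33 ≥ 75 → Satisfactory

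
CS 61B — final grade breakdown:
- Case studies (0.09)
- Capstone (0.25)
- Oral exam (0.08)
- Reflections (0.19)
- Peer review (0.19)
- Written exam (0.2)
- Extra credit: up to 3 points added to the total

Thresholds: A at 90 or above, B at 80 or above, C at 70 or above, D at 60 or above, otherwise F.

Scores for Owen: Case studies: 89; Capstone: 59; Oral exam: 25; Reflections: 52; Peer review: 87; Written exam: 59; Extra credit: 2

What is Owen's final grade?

Weighted total:
  Case studies 89 × 0.09 = 8.01
  Capstone 59 × 0.25 = 14.75
  Oral exam 25 × 0.08 = 2
  Reflections 52 × 0.19 = 9.88
  Peer review 87 × 0.19 = 16.53
  Written exam 59 × 0.2 = 11.8
Sum = 62.97
Extra credit: 62.97 + 2 = 64.97
64.97 is ≥ 60 and < 70 → D

D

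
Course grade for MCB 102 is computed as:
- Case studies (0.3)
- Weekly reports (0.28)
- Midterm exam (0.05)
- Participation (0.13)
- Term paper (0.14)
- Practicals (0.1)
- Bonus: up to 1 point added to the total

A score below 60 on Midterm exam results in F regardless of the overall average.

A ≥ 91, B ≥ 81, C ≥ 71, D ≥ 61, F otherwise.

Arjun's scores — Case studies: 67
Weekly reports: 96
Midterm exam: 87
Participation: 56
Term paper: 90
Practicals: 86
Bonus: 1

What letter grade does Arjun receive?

C

Midterm exam score 87 ≥ 60: minimum met.
Weighted total:
  Case studies 67 × 0.3 = 20.1
  Weekly reports 96 × 0.28 = 26.88
  Midterm exam 87 × 0.05 = 4.35
  Participation 56 × 0.13 = 7.28
  Term paper 90 × 0.14 = 12.6
  Practicals 86 × 0.1 = 8.6
Sum = 79.81
Bonus: 79.81 + 1 = 80.81
80.81 is ≥ 71 and < 81 → C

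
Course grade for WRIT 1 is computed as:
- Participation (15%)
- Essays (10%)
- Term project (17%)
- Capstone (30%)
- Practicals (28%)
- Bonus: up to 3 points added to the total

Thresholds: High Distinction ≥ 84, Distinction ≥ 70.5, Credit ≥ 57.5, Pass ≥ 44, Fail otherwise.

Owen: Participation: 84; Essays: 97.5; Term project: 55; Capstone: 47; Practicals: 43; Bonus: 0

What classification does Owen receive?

Weighted total:
  Participation 84 × 0.15 = 12.6
  Essays 97.5 × 0.1 = 9.75
  Term project 55 × 0.17 = 9.35
  Capstone 47 × 0.3 = 14.1
  Practicals 43 × 0.28 = 12.04
Sum = 57.84
Bonus: 57.84 + 0 = 57.84
57.84 is ≥ 57.5 and < 70.5 → Credit

Credit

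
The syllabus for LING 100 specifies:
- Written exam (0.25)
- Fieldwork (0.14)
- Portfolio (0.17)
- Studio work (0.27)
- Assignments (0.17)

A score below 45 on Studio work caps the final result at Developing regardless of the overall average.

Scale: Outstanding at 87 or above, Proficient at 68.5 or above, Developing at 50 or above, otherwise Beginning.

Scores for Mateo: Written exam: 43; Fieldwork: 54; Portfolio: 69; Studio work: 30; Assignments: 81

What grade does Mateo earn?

Developing

Studio work score 30 < 45: minimum not met.
Weighted total:
  Written exam 43 × 0.25 = 10.75
  Fieldwork 54 × 0.14 = 7.56
  Portfolio 69 × 0.17 = 11.73
  Studio work 30 × 0.27 = 8.1
  Assignments 81 × 0.17 = 13.77
Sum = 51.91
51.91 would be Developing; cap at Developing applies → Developing.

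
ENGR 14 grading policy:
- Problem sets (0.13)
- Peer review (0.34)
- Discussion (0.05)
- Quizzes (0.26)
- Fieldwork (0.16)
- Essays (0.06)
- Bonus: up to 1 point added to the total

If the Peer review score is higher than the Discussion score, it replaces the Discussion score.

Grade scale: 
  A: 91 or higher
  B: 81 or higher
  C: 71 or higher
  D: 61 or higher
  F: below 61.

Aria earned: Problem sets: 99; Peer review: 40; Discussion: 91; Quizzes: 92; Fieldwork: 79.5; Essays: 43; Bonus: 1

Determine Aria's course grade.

C

Peer review (40) ≤ Discussion (91), so Discussion stays at 91.
Weighted total:
  Problem sets 99 × 0.13 = 12.87
  Peer review 40 × 0.34 = 13.6
  Discussion 91 × 0.05 = 4.55
  Quizzes 92 × 0.26 = 23.92
  Fieldwork 79.5 × 0.16 = 12.72
  Essays 43 × 0.06 = 2.58
Sum = 70.24
Bonus: 70.24 + 1 = 71.24
71.24 is ≥ 71 and < 81 → C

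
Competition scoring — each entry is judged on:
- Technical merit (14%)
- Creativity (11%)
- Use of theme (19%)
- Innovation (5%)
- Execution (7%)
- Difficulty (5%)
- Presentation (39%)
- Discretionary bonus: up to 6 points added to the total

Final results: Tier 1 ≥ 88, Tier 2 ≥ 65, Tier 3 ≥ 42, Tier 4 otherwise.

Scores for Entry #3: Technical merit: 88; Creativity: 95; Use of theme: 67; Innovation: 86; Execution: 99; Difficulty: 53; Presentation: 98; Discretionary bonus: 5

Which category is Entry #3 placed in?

Weighted total:
  Technical merit 88 × 0.14 = 12.32
  Creativity 95 × 0.11 = 10.45
  Use of theme 67 × 0.19 = 12.73
  Innovation 86 × 0.05 = 4.3
  Execution 99 × 0.07 = 6.93
  Difficulty 53 × 0.05 = 2.65
  Presentation 98 × 0.39 = 38.22
Sum = 87.6
Discretionary bonus: 87.6 + 5 = 92.6
92.6 ≥ 88 → Tier 1

Tier 1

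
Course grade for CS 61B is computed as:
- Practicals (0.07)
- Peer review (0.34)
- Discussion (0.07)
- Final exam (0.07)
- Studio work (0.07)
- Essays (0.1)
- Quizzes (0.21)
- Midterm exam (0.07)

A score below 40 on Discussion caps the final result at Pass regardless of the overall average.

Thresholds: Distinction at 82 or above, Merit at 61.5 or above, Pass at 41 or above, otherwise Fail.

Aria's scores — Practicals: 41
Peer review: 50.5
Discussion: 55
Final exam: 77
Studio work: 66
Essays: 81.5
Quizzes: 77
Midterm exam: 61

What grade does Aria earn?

Merit

Discussion score 55 ≥ 40: minimum met.
Weighted total:
  Practicals 41 × 0.07 = 2.87
  Peer review 50.5 × 0.34 = 17.17
  Discussion 55 × 0.07 = 3.85
  Final exam 77 × 0.07 = 5.39
  Studio work 66 × 0.07 = 4.62
  Essays 81.5 × 0.1 = 8.15
  Quizzes 77 × 0.21 = 16.17
  Midterm exam 61 × 0.07 = 4.27
Sum = 62.49
62.49 is ≥ 61.5 and < 82 → Merit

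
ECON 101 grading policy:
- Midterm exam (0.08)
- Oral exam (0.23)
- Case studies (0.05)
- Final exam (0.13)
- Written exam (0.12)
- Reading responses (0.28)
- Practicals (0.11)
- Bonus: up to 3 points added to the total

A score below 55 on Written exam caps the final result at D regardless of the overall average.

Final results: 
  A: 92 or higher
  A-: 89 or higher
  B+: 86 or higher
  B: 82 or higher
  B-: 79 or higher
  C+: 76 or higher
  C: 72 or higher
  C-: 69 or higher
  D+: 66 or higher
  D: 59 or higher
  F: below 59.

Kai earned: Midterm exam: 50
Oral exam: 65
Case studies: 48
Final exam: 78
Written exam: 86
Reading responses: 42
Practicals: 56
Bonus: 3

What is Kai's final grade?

D

Written exam score 86 ≥ 55: minimum met.
Weighted total:
  Midterm exam 50 × 0.08 = 4
  Oral exam 65 × 0.23 = 14.95
  Case studies 48 × 0.05 = 2.4
  Final exam 78 × 0.13 = 10.14
  Written exam 86 × 0.12 = 10.32
  Reading responses 42 × 0.28 = 11.76
  Practicals 56 × 0.11 = 6.16
Sum = 59.73
Bonus: 59.73 + 3 = 62.73
62.73 is ≥ 59 and < 66 → D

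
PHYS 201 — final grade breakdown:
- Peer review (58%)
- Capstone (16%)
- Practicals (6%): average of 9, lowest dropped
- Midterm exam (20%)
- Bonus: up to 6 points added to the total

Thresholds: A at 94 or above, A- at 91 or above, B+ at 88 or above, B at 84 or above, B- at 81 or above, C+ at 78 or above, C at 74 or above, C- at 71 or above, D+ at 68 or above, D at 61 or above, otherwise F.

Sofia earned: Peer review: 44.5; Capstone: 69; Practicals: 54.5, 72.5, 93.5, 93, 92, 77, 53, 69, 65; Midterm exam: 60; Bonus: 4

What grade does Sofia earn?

Practicals: drop 53 → average of remaining 8 = 616.5/8 = 77.0625
Weighted total:
  Peer review 44.5 × 0.58 = 25.81
  Capstone 69 × 0.16 = 11.04
  Practicals 77.0625 × 0.06 = 4.62375
  Midterm exam 60 × 0.2 = 12
Sum = 53.47375
Bonus: 53.47375 + 4 = 57.47375
57.47375 < 61 → F

F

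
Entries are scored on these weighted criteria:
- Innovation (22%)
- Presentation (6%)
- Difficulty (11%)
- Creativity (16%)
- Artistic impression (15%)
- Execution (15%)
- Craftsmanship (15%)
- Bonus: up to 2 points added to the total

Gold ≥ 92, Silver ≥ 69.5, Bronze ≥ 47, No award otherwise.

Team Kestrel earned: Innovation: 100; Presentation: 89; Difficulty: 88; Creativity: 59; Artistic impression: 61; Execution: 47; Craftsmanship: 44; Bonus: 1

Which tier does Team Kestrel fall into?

Weighted total:
  Innovation 100 × 0.22 = 22
  Presentation 89 × 0.06 = 5.34
  Difficulty 88 × 0.11 = 9.68
  Creativity 59 × 0.16 = 9.44
  Artistic impression 61 × 0.15 = 9.15
  Execution 47 × 0.15 = 7.05
  Craftsmanship 44 × 0.15 = 6.6
Sum = 69.26
Bonus: 69.26 + 1 = 70.26
70.26 is ≥ 69.5 and < 92 → Silver

Silver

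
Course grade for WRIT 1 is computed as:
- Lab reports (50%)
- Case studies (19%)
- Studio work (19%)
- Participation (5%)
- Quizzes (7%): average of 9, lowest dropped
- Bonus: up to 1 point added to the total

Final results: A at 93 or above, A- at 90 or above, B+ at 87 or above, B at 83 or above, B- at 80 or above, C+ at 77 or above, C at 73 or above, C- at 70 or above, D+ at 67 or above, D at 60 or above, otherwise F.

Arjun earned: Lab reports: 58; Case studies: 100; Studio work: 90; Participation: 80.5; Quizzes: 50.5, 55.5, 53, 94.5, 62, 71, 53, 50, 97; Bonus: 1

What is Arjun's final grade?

Quizzes: drop 50 → average of remaining 8 = 536.5/8 = 67.0625
Weighted total:
  Lab reports 58 × 0.5 = 29
  Case studies 100 × 0.19 = 19
  Studio work 90 × 0.19 = 17.1
  Participation 80.5 × 0.05 = 4.025
  Quizzes 67.0625 × 0.07 = 4.694375
Sum = 73.819375
Bonus: 73.819375 + 1 = 74.819375
74.819375 is ≥ 73 and < 77 → C

C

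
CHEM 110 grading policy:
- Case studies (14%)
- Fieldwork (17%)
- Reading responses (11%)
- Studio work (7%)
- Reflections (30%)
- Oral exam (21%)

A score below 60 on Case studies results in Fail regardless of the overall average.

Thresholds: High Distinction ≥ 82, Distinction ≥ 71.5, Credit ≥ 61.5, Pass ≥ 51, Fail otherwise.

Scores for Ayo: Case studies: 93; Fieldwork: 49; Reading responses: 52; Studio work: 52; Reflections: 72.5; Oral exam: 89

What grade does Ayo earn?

Case studies score 93 ≥ 60: minimum met.
Weighted total:
  Case studies 93 × 0.14 = 13.02
  Fieldwork 49 × 0.17 = 8.33
  Reading responses 52 × 0.11 = 5.72
  Studio work 52 × 0.07 = 3.64
  Reflections 72.5 × 0.3 = 21.75
  Oral exam 89 × 0.21 = 18.69
Sum = 71.15
71.15 is ≥ 61.5 and < 71.5 → Credit

Credit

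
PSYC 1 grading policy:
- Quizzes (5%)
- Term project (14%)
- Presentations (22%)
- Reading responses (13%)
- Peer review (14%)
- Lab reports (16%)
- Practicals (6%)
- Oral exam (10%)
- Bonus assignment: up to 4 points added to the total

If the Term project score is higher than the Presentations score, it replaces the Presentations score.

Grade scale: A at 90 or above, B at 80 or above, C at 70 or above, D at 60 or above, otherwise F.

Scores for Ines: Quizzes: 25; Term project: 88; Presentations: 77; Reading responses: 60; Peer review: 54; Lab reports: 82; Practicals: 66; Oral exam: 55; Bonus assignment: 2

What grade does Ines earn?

C

Term project (88) > Presentations (77), so Presentations counts as 88.
Weighted total:
  Quizzes 25 × 0.05 = 1.25
  Term project 88 × 0.14 = 12.32
  Presentations 88 × 0.22 = 19.36
  Reading responses 60 × 0.13 = 7.8
  Peer review 54 × 0.14 = 7.56
  Lab reports 82 × 0.16 = 13.12
  Practicals 66 × 0.06 = 3.96
  Oral exam 55 × 0.1 = 5.5
Sum = 70.87
Bonus assignment: 70.87 + 2 = 72.87
72.87 is ≥ 70 and < 80 → C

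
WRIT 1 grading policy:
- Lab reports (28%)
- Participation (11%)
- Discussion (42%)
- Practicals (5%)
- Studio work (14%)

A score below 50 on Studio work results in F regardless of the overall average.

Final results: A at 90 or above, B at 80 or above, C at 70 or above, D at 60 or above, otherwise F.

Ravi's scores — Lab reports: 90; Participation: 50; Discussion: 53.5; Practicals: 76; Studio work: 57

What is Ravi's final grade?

D

Studio work score 57 ≥ 50: minimum met.
Weighted total:
  Lab reports 90 × 0.28 = 25.2
  Participation 50 × 0.11 = 5.5
  Discussion 53.5 × 0.42 = 22.47
  Practicals 76 × 0.05 = 3.8
  Studio work 57 × 0.14 = 7.98
Sum = 64.95
64.95 is ≥ 60 and < 70 → D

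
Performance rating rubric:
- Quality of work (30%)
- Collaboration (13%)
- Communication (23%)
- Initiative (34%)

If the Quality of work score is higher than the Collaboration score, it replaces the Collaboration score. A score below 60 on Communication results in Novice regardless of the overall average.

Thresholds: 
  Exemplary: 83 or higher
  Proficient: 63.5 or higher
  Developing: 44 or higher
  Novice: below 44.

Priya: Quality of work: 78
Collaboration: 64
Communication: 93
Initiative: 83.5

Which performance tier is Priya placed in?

Quality of work (78) > Collaboration (64), so Collaboration counts as 78.
Communication score 93 ≥ 60: minimum met.
Weighted total:
  Quality of work 78 × 0.3 = 23.4
  Collaboration 78 × 0.13 = 10.14
  Communication 93 × 0.23 = 21.39
  Initiative 83.5 × 0.34 = 28.39
Sum = 83.32
83.32 ≥ 83 → Exemplary

Exemplary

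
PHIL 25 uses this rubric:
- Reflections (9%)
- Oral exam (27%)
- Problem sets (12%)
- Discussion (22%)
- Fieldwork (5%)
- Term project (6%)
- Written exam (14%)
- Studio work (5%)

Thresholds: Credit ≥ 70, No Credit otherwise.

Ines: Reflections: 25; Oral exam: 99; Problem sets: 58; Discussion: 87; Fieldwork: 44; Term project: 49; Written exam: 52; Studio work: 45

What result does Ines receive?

Weighted total:
  Reflections 25 × 0.09 = 2.25
  Oral exam 99 × 0.27 = 26.73
  Problem sets 58 × 0.12 = 6.96
  Discussion 87 × 0.22 = 19.14
  Fieldwork 44 × 0.05 = 2.2
  Term project 49 × 0.06 = 2.94
  Written exam 52 × 0.14 = 7.28
  Studio work 45 × 0.05 = 2.25
Sum = 69.75
69.75 < 70 → No Credit

No Credit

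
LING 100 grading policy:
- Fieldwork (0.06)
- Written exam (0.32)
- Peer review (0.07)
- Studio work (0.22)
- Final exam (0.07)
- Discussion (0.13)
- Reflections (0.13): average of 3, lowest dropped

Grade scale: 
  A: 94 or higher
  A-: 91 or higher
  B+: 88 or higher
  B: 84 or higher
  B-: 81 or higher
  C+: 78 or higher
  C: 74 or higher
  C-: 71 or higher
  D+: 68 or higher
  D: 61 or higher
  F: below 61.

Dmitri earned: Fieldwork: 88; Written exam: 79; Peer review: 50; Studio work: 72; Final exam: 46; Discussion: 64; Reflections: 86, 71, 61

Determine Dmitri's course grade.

Reflections: drop 61 → average of remaining 2 = 157/2 = 78.5
Weighted total:
  Fieldwork 88 × 0.06 = 5.28
  Written exam 79 × 0.32 = 25.28
  Peer review 50 × 0.07 = 3.5
  Studio work 72 × 0.22 = 15.84
  Final exam 46 × 0.07 = 3.22
  Discussion 64 × 0.13 = 8.32
  Reflections 78.5 × 0.13 = 10.205
Sum = 71.645
71.645 is ≥ 71 and < 74 → C-

C-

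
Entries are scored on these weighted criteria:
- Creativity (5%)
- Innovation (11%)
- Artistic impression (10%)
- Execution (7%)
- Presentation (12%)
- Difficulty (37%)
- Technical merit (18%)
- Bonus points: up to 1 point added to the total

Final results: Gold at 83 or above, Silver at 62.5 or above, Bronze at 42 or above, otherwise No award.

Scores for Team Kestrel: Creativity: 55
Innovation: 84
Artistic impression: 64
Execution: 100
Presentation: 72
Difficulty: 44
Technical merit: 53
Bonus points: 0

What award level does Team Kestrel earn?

Weighted total:
  Creativity 55 × 0.05 = 2.75
  Innovation 84 × 0.11 = 9.24
  Artistic impression 64 × 0.1 = 6.4
  Execution 100 × 0.07 = 7
  Presentation 72 × 0.12 = 8.64
  Difficulty 44 × 0.37 = 16.28
  Technical merit 53 × 0.18 = 9.54
Sum = 59.85
Bonus points: 59.85 + 0 = 59.85
59.85 is ≥ 42 and < 62.5 → Bronze

Bronze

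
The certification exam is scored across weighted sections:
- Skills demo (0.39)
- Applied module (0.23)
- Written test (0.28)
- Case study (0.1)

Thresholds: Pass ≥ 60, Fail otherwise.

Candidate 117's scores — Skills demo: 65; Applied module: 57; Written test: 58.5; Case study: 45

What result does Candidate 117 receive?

Weighted total:
  Skills demo 65 × 0.39 = 25.35
  Applied module 57 × 0.23 = 13.11
  Written test 58.5 × 0.28 = 16.38
  Case study 45 × 0.1 = 4.5
Sum = 59.34
59.34 < 60 → Fail

Fail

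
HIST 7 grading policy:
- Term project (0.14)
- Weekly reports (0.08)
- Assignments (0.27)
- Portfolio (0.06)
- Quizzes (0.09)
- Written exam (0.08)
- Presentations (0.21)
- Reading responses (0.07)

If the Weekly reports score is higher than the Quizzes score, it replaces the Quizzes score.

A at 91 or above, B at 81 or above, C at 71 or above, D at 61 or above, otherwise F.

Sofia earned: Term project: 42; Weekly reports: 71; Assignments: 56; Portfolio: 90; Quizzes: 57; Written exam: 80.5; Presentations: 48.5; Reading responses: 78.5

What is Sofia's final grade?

Weekly reports (71) > Quizzes (57), so Quizzes counts as 71.
Weighted total:
  Term project 42 × 0.14 = 5.88
  Weekly reports 71 × 0.08 = 5.68
  Assignments 56 × 0.27 = 15.12
  Portfolio 90 × 0.06 = 5.4
  Quizzes 71 × 0.09 = 6.39
  Written exam 80.5 × 0.08 = 6.44
  Presentations 48.5 × 0.21 = 10.185
  Reading responses 78.5 × 0.07 = 5.495
Sum = 60.59
60.59 < 61 → F

F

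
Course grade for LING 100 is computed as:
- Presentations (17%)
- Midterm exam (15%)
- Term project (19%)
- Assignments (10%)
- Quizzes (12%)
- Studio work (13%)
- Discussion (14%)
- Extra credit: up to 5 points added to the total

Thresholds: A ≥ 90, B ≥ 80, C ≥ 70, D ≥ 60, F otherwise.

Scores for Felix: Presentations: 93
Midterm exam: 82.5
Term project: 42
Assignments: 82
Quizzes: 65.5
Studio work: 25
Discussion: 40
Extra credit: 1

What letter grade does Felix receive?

Weighted total:
  Presentations 93 × 0.17 = 15.81
  Midterm exam 82.5 × 0.15 = 12.375
  Term project 42 × 0.19 = 7.98
  Assignments 82 × 0.1 = 8.2
  Quizzes 65.5 × 0.12 = 7.86
  Studio work 25 × 0.13 = 3.25
  Discussion 40 × 0.14 = 5.6
Sum = 61.075
Extra credit: 61.075 + 1 = 62.075
62.075 is ≥ 60 and < 70 → D

D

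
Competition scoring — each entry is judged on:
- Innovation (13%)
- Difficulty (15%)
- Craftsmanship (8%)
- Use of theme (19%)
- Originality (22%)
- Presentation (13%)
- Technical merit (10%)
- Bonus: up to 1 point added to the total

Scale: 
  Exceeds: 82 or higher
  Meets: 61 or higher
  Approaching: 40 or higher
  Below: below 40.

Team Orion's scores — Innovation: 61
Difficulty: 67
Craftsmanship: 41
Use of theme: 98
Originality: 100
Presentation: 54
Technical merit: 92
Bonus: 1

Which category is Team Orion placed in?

Weighted total:
  Innovation 61 × 0.13 = 7.93
  Difficulty 67 × 0.15 = 10.05
  Craftsmanship 41 × 0.08 = 3.28
  Use of theme 98 × 0.19 = 18.62
  Originality 100 × 0.22 = 22
  Presentation 54 × 0.13 = 7.02
  Technical merit 92 × 0.1 = 9.2
Sum = 78.1
Bonus: 78.1 + 1 = 79.1
79.1 is ≥ 61 and < 82 → Meets

Meets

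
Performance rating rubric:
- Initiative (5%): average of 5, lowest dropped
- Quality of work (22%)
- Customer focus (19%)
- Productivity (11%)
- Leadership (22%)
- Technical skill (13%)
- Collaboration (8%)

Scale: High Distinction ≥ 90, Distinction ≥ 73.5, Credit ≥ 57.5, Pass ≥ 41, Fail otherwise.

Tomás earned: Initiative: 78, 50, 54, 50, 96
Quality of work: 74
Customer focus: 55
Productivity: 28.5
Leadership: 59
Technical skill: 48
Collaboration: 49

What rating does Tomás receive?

Pass

Initiative: drop 50 → average of remaining 4 = 278/4 = 69.5
Weighted total:
  Initiative 69.5 × 0.05 = 3.475
  Quality of work 74 × 0.22 = 16.28
  Customer focus 55 × 0.19 = 10.45
  Productivity 28.5 × 0.11 = 3.135
  Leadership 59 × 0.22 = 12.98
  Technical skill 48 × 0.13 = 6.24
  Collaboration 49 × 0.08 = 3.92
Sum = 56.48
56.48 is ≥ 41 and < 57.5 → Pass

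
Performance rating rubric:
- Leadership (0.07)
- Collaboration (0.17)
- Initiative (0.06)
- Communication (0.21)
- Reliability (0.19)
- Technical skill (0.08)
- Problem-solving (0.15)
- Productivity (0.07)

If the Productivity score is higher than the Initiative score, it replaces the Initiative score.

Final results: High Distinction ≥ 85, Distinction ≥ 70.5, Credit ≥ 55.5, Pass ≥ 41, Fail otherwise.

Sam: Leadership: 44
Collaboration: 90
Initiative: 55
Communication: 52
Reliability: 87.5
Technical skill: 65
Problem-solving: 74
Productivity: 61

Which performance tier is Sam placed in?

Credit

Productivity (61) > Initiative (55), so Initiative counts as 61.
Weighted total:
  Leadership 44 × 0.07 = 3.08
  Collaboration 90 × 0.17 = 15.3
  Initiative 61 × 0.06 = 3.66
  Communication 52 × 0.21 = 10.92
  Reliability 87.5 × 0.19 = 16.625
  Technical skill 65 × 0.08 = 5.2
  Problem-solving 74 × 0.15 = 11.1
  Productivity 61 × 0.07 = 4.27
Sum = 70.155
70.155 is ≥ 55.5 and < 70.5 → Credit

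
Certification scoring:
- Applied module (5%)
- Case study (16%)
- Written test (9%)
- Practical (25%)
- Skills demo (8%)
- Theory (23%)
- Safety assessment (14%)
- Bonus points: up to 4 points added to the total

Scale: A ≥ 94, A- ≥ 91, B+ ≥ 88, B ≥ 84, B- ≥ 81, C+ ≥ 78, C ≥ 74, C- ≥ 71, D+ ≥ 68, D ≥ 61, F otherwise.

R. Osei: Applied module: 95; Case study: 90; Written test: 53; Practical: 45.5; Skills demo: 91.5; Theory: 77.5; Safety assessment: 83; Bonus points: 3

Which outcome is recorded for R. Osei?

C

Weighted total:
  Applied module 95 × 0.05 = 4.75
  Case study 90 × 0.16 = 14.4
  Written test 53 × 0.09 = 4.77
  Practical 45.5 × 0.25 = 11.375
  Skills demo 91.5 × 0.08 = 7.32
  Theory 77.5 × 0.23 = 17.825
  Safety assessment 83 × 0.14 = 11.62
Sum = 72.06
Bonus points: 72.06 + 3 = 75.06
75.06 is ≥ 74 and < 78 → C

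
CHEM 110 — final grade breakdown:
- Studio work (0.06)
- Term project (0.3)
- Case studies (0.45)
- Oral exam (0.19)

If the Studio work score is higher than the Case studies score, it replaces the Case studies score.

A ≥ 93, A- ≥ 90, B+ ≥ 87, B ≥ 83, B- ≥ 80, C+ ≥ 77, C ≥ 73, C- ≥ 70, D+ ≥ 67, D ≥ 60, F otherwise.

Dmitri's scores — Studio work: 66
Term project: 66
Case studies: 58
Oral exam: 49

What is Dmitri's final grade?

Studio work (66) > Case studies (58), so Case studies counts as 66.
Weighted total:
  Studio work 66 × 0.06 = 3.96
  Term project 66 × 0.3 = 19.8
  Case studies 66 × 0.45 = 29.7
  Oral exam 49 × 0.19 = 9.31
Sum = 62.77
62.77 is ≥ 60 and < 67 → D

D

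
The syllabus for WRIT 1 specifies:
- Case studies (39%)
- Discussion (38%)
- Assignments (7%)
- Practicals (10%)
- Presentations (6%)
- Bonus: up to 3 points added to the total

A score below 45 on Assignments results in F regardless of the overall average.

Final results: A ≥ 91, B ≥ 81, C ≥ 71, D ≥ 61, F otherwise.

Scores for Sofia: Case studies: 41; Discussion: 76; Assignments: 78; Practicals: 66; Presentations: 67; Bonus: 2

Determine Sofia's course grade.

D

Assignments score 78 ≥ 45: minimum met.
Weighted total:
  Case studies 41 × 0.39 = 15.99
  Discussion 76 × 0.38 = 28.88
  Assignments 78 × 0.07 = 5.46
  Practicals 66 × 0.1 = 6.6
  Presentations 67 × 0.06 = 4.02
Sum = 60.95
Bonus: 60.95 + 2 = 62.95
62.95 is ≥ 61 and < 71 → D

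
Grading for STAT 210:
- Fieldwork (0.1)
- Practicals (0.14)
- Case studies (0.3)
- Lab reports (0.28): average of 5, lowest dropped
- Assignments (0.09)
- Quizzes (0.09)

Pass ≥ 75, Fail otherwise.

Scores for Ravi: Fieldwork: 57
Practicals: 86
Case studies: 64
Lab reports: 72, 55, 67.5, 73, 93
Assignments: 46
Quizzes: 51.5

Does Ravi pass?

Fail

Lab reports: drop 55 → average of remaining 4 = 305.5/4 = 76.375
Weighted total:
  Fieldwork 57 × 0.1 = 5.7
  Practicals 86 × 0.14 = 12.04
  Case studies 64 × 0.3 = 19.2
  Lab reports 76.375 × 0.28 = 21.385
  Assignments 46 × 0.09 = 4.14
  Quizzes 51.5 × 0.09 = 4.635
Sum = 67.1
67.1 < 75 → Fail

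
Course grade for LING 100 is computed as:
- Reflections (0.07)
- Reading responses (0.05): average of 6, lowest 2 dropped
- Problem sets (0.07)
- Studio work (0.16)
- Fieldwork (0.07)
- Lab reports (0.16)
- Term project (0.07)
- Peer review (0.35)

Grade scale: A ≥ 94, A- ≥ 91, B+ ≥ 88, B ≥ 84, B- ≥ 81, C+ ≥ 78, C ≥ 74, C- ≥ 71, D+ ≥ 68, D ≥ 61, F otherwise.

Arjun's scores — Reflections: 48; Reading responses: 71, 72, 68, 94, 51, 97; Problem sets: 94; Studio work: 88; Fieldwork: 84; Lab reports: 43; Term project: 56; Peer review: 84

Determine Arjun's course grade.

Reading responses: drop 51, 68 → average of remaining 4 = 334/4 = 83.5
Weighted total:
  Reflections 48 × 0.07 = 3.36
  Reading responses 83.5 × 0.05 = 4.175
  Problem sets 94 × 0.07 = 6.58
  Studio work 88 × 0.16 = 14.08
  Fieldwork 84 × 0.07 = 5.88
  Lab reports 43 × 0.16 = 6.88
  Term project 56 × 0.07 = 3.92
  Peer review 84 × 0.35 = 29.4
Sum = 74.275
74.275 is ≥ 74 and < 78 → C

C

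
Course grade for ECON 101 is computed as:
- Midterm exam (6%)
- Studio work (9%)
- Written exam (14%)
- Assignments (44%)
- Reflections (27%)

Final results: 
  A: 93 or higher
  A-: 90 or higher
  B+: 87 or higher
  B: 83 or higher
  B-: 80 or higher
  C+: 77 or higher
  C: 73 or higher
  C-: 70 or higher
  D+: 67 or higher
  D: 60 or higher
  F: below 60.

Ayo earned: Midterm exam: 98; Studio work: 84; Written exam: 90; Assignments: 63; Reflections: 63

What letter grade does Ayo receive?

C-

Weighted total:
  Midterm exam 98 × 0.06 = 5.88
  Studio work 84 × 0.09 = 7.56
  Written exam 90 × 0.14 = 12.6
  Assignments 63 × 0.44 = 27.72
  Reflections 63 × 0.27 = 17.01
Sum = 70.77
70.77 is ≥ 70 and < 73 → C-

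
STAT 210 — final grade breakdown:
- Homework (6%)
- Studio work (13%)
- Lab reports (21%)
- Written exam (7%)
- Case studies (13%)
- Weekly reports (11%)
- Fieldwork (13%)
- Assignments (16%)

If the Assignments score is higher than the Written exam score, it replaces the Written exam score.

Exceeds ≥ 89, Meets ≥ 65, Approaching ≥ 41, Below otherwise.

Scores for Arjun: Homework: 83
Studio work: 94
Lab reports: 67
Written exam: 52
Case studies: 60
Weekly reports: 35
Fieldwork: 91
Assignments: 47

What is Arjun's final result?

Assignments (47) ≤ Written exam (52), so Written exam stays at 52.
Weighted total:
  Homework 83 × 0.06 = 4.98
  Studio work 94 × 0.13 = 12.22
  Lab reports 67 × 0.21 = 14.07
  Written exam 52 × 0.07 = 3.64
  Case studies 60 × 0.13 = 7.8
  Weekly reports 35 × 0.11 = 3.85
  Fieldwork 91 × 0.13 = 11.83
  Assignments 47 × 0.16 = 7.52
Sum = 65.91
65.91 is ≥ 65 and < 89 → Meets

Meets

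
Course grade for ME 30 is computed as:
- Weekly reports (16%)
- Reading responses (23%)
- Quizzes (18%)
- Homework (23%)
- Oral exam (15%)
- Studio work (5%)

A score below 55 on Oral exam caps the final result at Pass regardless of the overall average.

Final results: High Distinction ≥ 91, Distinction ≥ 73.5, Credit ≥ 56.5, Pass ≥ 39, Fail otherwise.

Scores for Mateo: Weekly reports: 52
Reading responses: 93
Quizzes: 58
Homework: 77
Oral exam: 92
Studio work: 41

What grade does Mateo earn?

Distinction

Oral exam score 92 ≥ 55: minimum met.
Weighted total:
  Weekly reports 52 × 0.16 = 8.32
  Reading responses 93 × 0.23 = 21.39
  Quizzes 58 × 0.18 = 10.44
  Homework 77 × 0.23 = 17.71
  Oral exam 92 × 0.15 = 13.8
  Studio work 41 × 0.05 = 2.05
Sum = 73.71
73.71 is ≥ 73.5 and < 91 → Distinction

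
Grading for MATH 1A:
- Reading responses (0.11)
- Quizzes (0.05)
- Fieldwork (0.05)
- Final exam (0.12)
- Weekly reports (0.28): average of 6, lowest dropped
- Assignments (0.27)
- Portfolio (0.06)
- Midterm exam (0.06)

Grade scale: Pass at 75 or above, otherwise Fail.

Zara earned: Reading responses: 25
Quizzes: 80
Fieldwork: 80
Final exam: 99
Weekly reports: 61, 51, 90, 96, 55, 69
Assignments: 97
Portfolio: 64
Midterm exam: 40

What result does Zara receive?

Weekly reports: drop 51 → average of remaining 5 = 371/5 = 74.2
Weighted total:
  Reading responses 25 × 0.11 = 2.75
  Quizzes 80 × 0.05 = 4
  Fieldwork 80 × 0.05 = 4
  Final exam 99 × 0.12 = 11.88
  Weekly reports 74.2 × 0.28 = 20.776
  Assignments 97 × 0.27 = 26.19
  Portfolio 64 × 0.06 = 3.84
  Midterm exam 40 × 0.06 = 2.4
Sum = 75.836
75.836 ≥ 75 → Pass

Pass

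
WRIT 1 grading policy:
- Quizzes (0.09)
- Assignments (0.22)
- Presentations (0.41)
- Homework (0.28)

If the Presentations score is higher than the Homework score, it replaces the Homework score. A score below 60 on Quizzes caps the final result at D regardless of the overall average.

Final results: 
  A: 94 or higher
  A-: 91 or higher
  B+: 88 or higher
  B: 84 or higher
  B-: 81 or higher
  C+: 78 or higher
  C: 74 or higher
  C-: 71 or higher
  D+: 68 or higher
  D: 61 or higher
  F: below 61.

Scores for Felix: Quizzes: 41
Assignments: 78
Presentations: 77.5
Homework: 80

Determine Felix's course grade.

Presentations (77.5) ≤ Homework (80), so Homework stays at 80.
Quizzes score 41 < 60: minimum not met.
Weighted total:
  Quizzes 41 × 0.09 = 3.69
  Assignments 78 × 0.22 = 17.16
  Presentations 77.5 × 0.41 = 31.775
  Homework 80 × 0.28 = 22.4
Sum = 75.025
75.025 would be C; cap at D applies → D.

D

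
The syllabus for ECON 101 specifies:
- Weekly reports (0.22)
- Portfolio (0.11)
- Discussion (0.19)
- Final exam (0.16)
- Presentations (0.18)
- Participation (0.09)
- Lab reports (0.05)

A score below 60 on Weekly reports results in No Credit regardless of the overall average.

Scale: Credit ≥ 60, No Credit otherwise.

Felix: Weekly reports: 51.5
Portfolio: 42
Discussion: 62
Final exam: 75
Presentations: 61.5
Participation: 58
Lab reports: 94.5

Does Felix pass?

No Credit

Weekly reports score 51.5 < 60: minimum not met.
Weighted total:
  Weekly reports 51.5 × 0.22 = 11.33
  Portfolio 42 × 0.11 = 4.62
  Discussion 62 × 0.19 = 11.78
  Final exam 75 × 0.16 = 12
  Presentations 61.5 × 0.18 = 11.07
  Participation 58 × 0.09 = 5.22
  Lab reports 94.5 × 0.05 = 4.725
Sum = 60.745
Because the Weekly reports minimum was not met, the result is No Credit.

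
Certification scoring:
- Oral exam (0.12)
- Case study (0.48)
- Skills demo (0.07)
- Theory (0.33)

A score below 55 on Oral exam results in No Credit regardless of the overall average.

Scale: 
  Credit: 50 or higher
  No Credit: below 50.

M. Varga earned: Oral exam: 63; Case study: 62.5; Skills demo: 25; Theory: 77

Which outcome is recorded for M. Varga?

Credit

Oral exam score 63 ≥ 55: minimum met.
Weighted total:
  Oral exam 63 × 0.12 = 7.56
  Case study 62.5 × 0.48 = 30
  Skills demo 25 × 0.07 = 1.75
  Theory 77 × 0.33 = 25.41
Sum = 64.72
64.72 ≥ 50 → Credit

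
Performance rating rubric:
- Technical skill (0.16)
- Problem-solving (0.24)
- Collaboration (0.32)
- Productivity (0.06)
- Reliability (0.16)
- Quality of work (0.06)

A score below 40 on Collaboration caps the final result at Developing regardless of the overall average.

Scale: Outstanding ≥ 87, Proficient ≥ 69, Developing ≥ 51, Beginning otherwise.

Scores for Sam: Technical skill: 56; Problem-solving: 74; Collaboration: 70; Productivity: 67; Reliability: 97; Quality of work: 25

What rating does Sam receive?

Collaboration score 70 ≥ 40: minimum met.
Weighted total:
  Technical skill 56 × 0.16 = 8.96
  Problem-solving 74 × 0.24 = 17.76
  Collaboration 70 × 0.32 = 22.4
  Productivity 67 × 0.06 = 4.02
  Reliability 97 × 0.16 = 15.52
  Quality of work 25 × 0.06 = 1.5
Sum = 70.16
70.16 is ≥ 69 and < 87 → Proficient

Proficient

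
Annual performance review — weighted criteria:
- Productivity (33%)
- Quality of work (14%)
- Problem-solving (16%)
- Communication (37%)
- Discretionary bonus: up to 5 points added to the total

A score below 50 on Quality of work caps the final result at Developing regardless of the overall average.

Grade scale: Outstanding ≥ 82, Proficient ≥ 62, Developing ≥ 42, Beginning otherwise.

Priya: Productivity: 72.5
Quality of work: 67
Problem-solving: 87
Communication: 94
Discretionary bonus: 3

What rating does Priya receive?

Outstanding

Quality of work score 67 ≥ 50: minimum met.
Weighted total:
  Productivity 72.5 × 0.33 = 23.925
  Quality of work 67 × 0.14 = 9.38
  Problem-solving 87 × 0.16 = 13.92
  Communication 94 × 0.37 = 34.78
Sum = 82.005
Discretionary bonus: 82.005 + 3 = 85.005
85.005 ≥ 82 → Outstanding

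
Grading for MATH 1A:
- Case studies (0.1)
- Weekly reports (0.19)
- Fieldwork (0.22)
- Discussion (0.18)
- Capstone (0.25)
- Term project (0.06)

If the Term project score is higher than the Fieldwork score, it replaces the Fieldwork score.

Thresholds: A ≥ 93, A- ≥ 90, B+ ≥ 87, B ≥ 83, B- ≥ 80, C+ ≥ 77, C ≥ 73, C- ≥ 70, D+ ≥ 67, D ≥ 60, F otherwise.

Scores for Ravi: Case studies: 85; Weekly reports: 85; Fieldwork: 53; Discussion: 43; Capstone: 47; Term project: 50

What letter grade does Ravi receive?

F

Term project (50) ≤ Fieldwork (53), so Fieldwork stays at 53.
Weighted total:
  Case studies 85 × 0.1 = 8.5
  Weekly reports 85 × 0.19 = 16.15
  Fieldwork 53 × 0.22 = 11.66
  Discussion 43 × 0.18 = 7.74
  Capstone 47 × 0.25 = 11.75
  Term project 50 × 0.06 = 3
Sum = 58.8
58.8 < 60 → F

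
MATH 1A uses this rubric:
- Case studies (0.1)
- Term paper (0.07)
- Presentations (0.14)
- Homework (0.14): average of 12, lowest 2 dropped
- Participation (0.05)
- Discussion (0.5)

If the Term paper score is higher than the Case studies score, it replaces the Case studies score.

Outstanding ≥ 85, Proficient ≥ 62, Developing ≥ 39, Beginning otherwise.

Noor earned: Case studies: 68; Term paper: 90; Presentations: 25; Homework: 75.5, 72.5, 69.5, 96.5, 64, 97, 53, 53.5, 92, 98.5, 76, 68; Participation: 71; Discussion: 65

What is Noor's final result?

Proficient

Homework: drop 53, 53.5 → average of remaining 10 = 809.5/10 = 80.95
Term paper (90) > Case studies (68), so Case studies counts as 90.
Weighted total:
  Case studies 90 × 0.1 = 9
  Term paper 90 × 0.07 = 6.3
  Presentations 25 × 0.14 = 3.5
  Homework 80.95 × 0.14 = 11.333
  Participation 71 × 0.05 = 3.55
  Discussion 65 × 0.5 = 32.5
Sum = 66.183
66.183 is ≥ 62 and < 85 → Proficient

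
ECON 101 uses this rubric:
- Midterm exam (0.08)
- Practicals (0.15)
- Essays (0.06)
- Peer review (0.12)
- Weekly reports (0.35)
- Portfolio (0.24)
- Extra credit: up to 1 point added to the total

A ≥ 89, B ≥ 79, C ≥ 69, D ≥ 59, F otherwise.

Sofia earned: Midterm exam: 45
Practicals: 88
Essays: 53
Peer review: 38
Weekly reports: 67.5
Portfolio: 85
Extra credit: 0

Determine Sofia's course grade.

D

Weighted total:
  Midterm exam 45 × 0.08 = 3.6
  Practicals 88 × 0.15 = 13.2
  Essays 53 × 0.06 = 3.18
  Peer review 38 × 0.12 = 4.56
  Weekly reports 67.5 × 0.35 = 23.625
  Portfolio 85 × 0.24 = 20.4
Sum = 68.565
Extra credit: 68.565 + 0 = 68.565
68.565 is ≥ 59 and < 69 → D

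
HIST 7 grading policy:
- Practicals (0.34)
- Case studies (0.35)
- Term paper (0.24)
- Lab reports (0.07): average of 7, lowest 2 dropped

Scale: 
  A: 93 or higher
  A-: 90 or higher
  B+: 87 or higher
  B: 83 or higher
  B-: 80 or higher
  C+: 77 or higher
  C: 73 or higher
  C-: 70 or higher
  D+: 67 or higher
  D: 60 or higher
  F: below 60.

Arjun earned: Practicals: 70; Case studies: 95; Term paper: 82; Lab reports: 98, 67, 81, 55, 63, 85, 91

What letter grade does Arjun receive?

B-

Lab reports: drop 55, 63 → average of remaining 5 = 422/5 = 84.4
Weighted total:
  Practicals 70 × 0.34 = 23.8
  Case studies 95 × 0.35 = 33.25
  Term paper 82 × 0.24 = 19.68
  Lab reports 84.4 × 0.07 = 5.908
Sum = 82.638
82.638 is ≥ 80 and < 83 → B-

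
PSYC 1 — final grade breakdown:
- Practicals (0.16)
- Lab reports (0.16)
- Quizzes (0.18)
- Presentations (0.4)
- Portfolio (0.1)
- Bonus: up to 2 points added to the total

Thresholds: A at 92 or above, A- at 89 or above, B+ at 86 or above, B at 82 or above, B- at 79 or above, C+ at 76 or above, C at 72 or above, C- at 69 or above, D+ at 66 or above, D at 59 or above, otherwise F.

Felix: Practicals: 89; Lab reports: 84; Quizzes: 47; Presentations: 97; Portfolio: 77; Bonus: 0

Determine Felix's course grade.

Weighted total:
  Practicals 89 × 0.16 = 14.24
  Lab reports 84 × 0.16 = 13.44
  Quizzes 47 × 0.18 = 8.46
  Presentations 97 × 0.4 = 38.8
  Portfolio 77 × 0.1 = 7.7
Sum = 82.64
Bonus: 82.64 + 0 = 82.64
82.64 is ≥ 82 and < 86 → B

B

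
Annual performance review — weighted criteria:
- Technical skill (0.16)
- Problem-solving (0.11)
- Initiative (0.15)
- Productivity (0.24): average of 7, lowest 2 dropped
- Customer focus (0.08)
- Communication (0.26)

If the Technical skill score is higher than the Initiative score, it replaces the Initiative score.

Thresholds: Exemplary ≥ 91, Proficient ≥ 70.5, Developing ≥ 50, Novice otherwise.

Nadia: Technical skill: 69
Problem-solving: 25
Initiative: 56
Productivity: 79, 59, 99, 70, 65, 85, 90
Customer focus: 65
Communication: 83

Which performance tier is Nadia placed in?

Proficient

Productivity: drop 59, 65 → average of remaining 5 = 423/5 = 84.6
Technical skill (69) > Initiative (56), so Initiative counts as 69.
Weighted total:
  Technical skill 69 × 0.16 = 11.04
  Problem-solving 25 × 0.11 = 2.75
  Initiative 69 × 0.15 = 10.35
  Productivity 84.6 × 0.24 = 20.304
  Customer focus 65 × 0.08 = 5.2
  Communication 83 × 0.26 = 21.58
Sum = 71.224
71.224 is ≥ 70.5 and < 91 → Proficient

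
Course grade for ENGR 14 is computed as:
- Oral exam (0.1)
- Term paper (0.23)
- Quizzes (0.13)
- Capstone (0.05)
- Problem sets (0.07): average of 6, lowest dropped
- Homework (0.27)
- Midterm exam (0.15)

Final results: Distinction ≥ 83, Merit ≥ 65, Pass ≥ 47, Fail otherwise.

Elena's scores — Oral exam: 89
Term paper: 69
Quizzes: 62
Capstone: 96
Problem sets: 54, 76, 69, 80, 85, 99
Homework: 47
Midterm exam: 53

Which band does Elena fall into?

Pass

Problem sets: drop 54 → average of remaining 5 = 409/5 = 81.8
Weighted total:
  Oral exam 89 × 0.1 = 8.9
  Term paper 69 × 0.23 = 15.87
  Quizzes 62 × 0.13 = 8.06
  Capstone 96 × 0.05 = 4.8
  Problem sets 81.8 × 0.07 = 5.726
  Homework 47 × 0.27 = 12.69
  Midterm exam 53 × 0.15 = 7.95
Sum = 63.996
63.996 is ≥ 47 and < 65 → Pass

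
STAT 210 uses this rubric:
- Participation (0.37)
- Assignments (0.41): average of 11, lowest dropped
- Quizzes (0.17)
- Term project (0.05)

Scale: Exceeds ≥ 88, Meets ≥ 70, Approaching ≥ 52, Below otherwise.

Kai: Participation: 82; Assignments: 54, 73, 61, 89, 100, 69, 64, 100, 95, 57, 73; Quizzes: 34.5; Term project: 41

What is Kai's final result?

Assignments: drop 54 → average of remaining 10 = 781/10 = 78.1
Weighted total:
  Participation 82 × 0.37 = 30.34
  Assignments 78.1 × 0.41 = 32.021
  Quizzes 34.5 × 0.17 = 5.865
  Term project 41 × 0.05 = 2.05
Sum = 70.276
70.276 is ≥ 70 and < 88 → Meets

Meets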